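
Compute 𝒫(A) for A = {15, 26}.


|A| = 2, so |P(A)| = 2^2 = 4
Enumerate subsets by cardinality (0 to 2):
∅, {15}, {26}, {15, 26}

P(A) has 4 subsets: ∅, {15}, {26}, {15, 26}


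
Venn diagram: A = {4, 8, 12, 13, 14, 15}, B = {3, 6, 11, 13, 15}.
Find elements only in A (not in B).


A = {4, 8, 12, 13, 14, 15}
B = {3, 6, 11, 13, 15}
Region: only in A (not in B)
Elements: {4, 8, 12, 14}

Elements only in A (not in B): {4, 8, 12, 14}


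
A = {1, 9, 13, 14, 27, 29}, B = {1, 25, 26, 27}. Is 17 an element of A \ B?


A = {1, 9, 13, 14, 27, 29}, B = {1, 25, 26, 27}
A \ B = elements in A but not in B
A \ B = {9, 13, 14, 29}
Checking if 17 ∈ A \ B
17 is not in A \ B → False

17 ∉ A \ B


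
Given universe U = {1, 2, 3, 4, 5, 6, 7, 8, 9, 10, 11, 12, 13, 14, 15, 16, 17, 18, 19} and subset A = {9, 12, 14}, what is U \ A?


Aᶜ = U \ A = elements in U but not in A
U = {1, 2, 3, 4, 5, 6, 7, 8, 9, 10, 11, 12, 13, 14, 15, 16, 17, 18, 19}
A = {9, 12, 14}
Aᶜ = {1, 2, 3, 4, 5, 6, 7, 8, 10, 11, 13, 15, 16, 17, 18, 19}

Aᶜ = {1, 2, 3, 4, 5, 6, 7, 8, 10, 11, 13, 15, 16, 17, 18, 19}


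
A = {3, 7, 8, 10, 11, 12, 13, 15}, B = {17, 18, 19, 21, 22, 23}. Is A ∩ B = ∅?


Disjoint means A ∩ B = ∅.
A ∩ B = ∅
A ∩ B = ∅, so A and B are disjoint.

Yes, A and B are disjoint


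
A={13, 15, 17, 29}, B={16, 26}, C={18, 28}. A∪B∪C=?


A ∪ B = {13, 15, 16, 17, 26, 29}
(A ∪ B) ∪ C = {13, 15, 16, 17, 18, 26, 28, 29}

A ∪ B ∪ C = {13, 15, 16, 17, 18, 26, 28, 29}


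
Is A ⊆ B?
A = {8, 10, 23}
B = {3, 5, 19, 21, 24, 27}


A ⊆ B means every element of A is in B.
Elements in A not in B: {8, 10, 23}
So A ⊄ B.

No, A ⊄ B


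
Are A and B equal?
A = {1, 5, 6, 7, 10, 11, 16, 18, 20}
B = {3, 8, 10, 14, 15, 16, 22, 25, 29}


Two sets are equal iff they have exactly the same elements.
A = {1, 5, 6, 7, 10, 11, 16, 18, 20}
B = {3, 8, 10, 14, 15, 16, 22, 25, 29}
Differences: {1, 3, 5, 6, 7, 8, 11, 14, 15, 18, 20, 22, 25, 29}
A ≠ B

No, A ≠ B


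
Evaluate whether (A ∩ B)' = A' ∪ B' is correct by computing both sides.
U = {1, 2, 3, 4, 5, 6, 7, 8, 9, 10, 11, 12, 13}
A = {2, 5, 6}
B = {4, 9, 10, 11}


LHS: A ∩ B = ∅
(A ∩ B)' = U \ (A ∩ B) = {1, 2, 3, 4, 5, 6, 7, 8, 9, 10, 11, 12, 13}
A' = {1, 3, 4, 7, 8, 9, 10, 11, 12, 13}, B' = {1, 2, 3, 5, 6, 7, 8, 12, 13}
Claimed RHS: A' ∪ B' = {1, 2, 3, 4, 5, 6, 7, 8, 9, 10, 11, 12, 13}
Identity is VALID: LHS = RHS = {1, 2, 3, 4, 5, 6, 7, 8, 9, 10, 11, 12, 13} ✓

Identity is valid. (A ∩ B)' = A' ∪ B' = {1, 2, 3, 4, 5, 6, 7, 8, 9, 10, 11, 12, 13}


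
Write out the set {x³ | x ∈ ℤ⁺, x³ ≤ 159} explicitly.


Checking each candidate:
Condition: positive perfect cubes ≤ 159
Result = {1, 8, 27, 64, 125}

{1, 8, 27, 64, 125}


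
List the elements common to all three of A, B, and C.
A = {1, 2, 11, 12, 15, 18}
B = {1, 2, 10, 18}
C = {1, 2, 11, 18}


A ∩ B = {1, 2, 18}
(A ∩ B) ∩ C = {1, 2, 18}

A ∩ B ∩ C = {1, 2, 18}


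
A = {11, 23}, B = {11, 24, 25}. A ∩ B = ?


A ∩ B = elements in both A and B
A = {11, 23}
B = {11, 24, 25}
A ∩ B = {11}

A ∩ B = {11}


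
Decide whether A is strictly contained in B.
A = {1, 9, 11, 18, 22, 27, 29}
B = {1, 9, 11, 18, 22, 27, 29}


A ⊂ B requires: A ⊆ B AND A ≠ B.
A ⊆ B? Yes
A = B? Yes
A = B, so A is not a PROPER subset.

No, A is not a proper subset of B


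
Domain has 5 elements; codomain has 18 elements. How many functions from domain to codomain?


Each of |A| = 5 inputs maps to any of |B| = 18 outputs.
# functions = |B|^|A| = 18^5
= 1889568

Number of functions = 1889568


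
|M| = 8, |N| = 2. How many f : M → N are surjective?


n = |M| = 8, k = |N| = 2. Surjections via inclusion-exclusion:
S(n,k) = Σ(-1)^i × C(k,i) × (k-i)^n, i=0 to k
i=0: (-1)^0×C(2,0)×2^8 = 256
i=1: (-1)^1×C(2,1)×1^8 = -2
i=2: (-1)^2×C(2,2)×0^8 = 0
Total = 254

Number of surjections = 254


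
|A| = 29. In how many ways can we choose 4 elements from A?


C(n,k) = n! / (k!(n-k)!)
C(29,4) = 29! / (4!25!)
= 23751

C(29,4) = 23751


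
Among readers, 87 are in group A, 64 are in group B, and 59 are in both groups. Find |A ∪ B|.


|A ∪ B| = |A| + |B| - |A ∩ B|
= 87 + 64 - 59
= 92

|A ∪ B| = 92


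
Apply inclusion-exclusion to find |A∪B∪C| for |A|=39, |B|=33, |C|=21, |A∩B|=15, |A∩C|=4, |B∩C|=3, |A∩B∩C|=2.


|A∪B∪C| = |A|+|B|+|C| - |A∩B|-|A∩C|-|B∩C| + |A∩B∩C|
= 39+33+21 - 15-4-3 + 2
= 93 - 22 + 2
= 73

|A ∪ B ∪ C| = 73


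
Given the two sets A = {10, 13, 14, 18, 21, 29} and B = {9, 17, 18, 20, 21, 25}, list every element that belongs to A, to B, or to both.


A ∪ B = all elements in A or B (or both)
A = {10, 13, 14, 18, 21, 29}
B = {9, 17, 18, 20, 21, 25}
A ∪ B = {9, 10, 13, 14, 17, 18, 20, 21, 25, 29}

A ∪ B = {9, 10, 13, 14, 17, 18, 20, 21, 25, 29}


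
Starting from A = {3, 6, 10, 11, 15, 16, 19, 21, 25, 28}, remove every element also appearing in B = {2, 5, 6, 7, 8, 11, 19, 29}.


A \ B = elements in A but not in B
A = {3, 6, 10, 11, 15, 16, 19, 21, 25, 28}
B = {2, 5, 6, 7, 8, 11, 19, 29}
Remove from A any elements in B
A \ B = {3, 10, 15, 16, 21, 25, 28}

A \ B = {3, 10, 15, 16, 21, 25, 28}


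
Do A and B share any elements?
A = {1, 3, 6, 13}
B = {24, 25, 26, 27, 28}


Disjoint means A ∩ B = ∅.
A ∩ B = ∅
A ∩ B = ∅, so A and B are disjoint.

No — A and B share no elements (A ∩ B = ∅), so they are disjoint


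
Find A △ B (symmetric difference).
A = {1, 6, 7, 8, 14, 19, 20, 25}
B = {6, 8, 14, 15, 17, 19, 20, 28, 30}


A △ B = (A \ B) ∪ (B \ A) = elements in exactly one of A or B
A \ B = {1, 7, 25}
B \ A = {15, 17, 28, 30}
A △ B = {1, 7, 15, 17, 25, 28, 30}

A △ B = {1, 7, 15, 17, 25, 28, 30}


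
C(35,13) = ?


C(n,k) = n! / (k!(n-k)!)
C(35,13) = 35! / (13!22!)
= 1476337800

C(35,13) = 1476337800


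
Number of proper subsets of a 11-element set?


Total subsets = 2^n = 2^11 = 2048
Proper subsets exclude the set itself: 2^n - 1
= 2048 - 1
= 2047

Number of proper subsets = 2047


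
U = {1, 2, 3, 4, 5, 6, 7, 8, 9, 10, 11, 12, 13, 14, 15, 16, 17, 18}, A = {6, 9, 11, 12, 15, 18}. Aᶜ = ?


Aᶜ = U \ A = elements in U but not in A
U = {1, 2, 3, 4, 5, 6, 7, 8, 9, 10, 11, 12, 13, 14, 15, 16, 17, 18}
A = {6, 9, 11, 12, 15, 18}
Aᶜ = {1, 2, 3, 4, 5, 7, 8, 10, 13, 14, 16, 17}

Aᶜ = {1, 2, 3, 4, 5, 7, 8, 10, 13, 14, 16, 17}


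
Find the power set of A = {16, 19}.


|A| = 2, so |P(A)| = 2^2 = 4
Enumerate subsets by cardinality (0 to 2):
∅, {16}, {19}, {16, 19}

P(A) has 4 subsets: ∅, {16}, {19}, {16, 19}


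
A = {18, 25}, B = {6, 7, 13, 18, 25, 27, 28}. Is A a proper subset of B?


A ⊂ B requires: A ⊆ B AND A ≠ B.
A ⊆ B? Yes
A = B? No
A ⊂ B: Yes (A is a proper subset of B)

Yes, A ⊂ B


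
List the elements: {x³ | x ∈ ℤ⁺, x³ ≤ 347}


Checking each candidate:
Condition: positive perfect cubes ≤ 347
Result = {1, 8, 27, 64, 125, 216, 343}

{1, 8, 27, 64, 125, 216, 343}


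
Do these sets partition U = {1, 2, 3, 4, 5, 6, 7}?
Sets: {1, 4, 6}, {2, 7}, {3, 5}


A partition requires: (1) non-empty parts, (2) pairwise disjoint, (3) union = U
Parts: {1, 4, 6}, {2, 7}, {3, 5}
Union of parts: {1, 2, 3, 4, 5, 6, 7}
U = {1, 2, 3, 4, 5, 6, 7}
All non-empty? True
Pairwise disjoint? True
Covers U? True

Yes, valid partition


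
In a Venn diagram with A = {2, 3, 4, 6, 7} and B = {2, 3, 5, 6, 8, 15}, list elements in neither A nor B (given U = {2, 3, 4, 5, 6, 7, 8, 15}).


A = {2, 3, 4, 6, 7}
B = {2, 3, 5, 6, 8, 15}
Region: in neither A nor B (given U = {2, 3, 4, 5, 6, 7, 8, 15})
Elements: ∅

Elements in neither A nor B (given U = {2, 3, 4, 5, 6, 7, 8, 15}): ∅


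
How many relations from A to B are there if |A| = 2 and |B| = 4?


A relation from A to B is any subset of A × B.
|A × B| = 2 × 4 = 8
# relations = 2^|A × B| = 2^8 = 256

Number of relations = 256


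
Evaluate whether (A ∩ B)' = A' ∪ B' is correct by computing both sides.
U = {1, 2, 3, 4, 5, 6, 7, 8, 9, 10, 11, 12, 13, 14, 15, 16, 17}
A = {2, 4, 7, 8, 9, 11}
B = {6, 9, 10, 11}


LHS: A ∩ B = {9, 11}
(A ∩ B)' = U \ (A ∩ B) = {1, 2, 3, 4, 5, 6, 7, 8, 10, 12, 13, 14, 15, 16, 17}
A' = {1, 3, 5, 6, 10, 12, 13, 14, 15, 16, 17}, B' = {1, 2, 3, 4, 5, 7, 8, 12, 13, 14, 15, 16, 17}
Claimed RHS: A' ∪ B' = {1, 2, 3, 4, 5, 6, 7, 8, 10, 12, 13, 14, 15, 16, 17}
Identity is VALID: LHS = RHS = {1, 2, 3, 4, 5, 6, 7, 8, 10, 12, 13, 14, 15, 16, 17} ✓

Identity is valid. (A ∩ B)' = A' ∪ B' = {1, 2, 3, 4, 5, 6, 7, 8, 10, 12, 13, 14, 15, 16, 17}


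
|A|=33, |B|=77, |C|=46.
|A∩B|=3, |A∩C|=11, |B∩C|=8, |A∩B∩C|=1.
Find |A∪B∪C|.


|A∪B∪C| = |A|+|B|+|C| - |A∩B|-|A∩C|-|B∩C| + |A∩B∩C|
= 33+77+46 - 3-11-8 + 1
= 156 - 22 + 1
= 135

|A ∪ B ∪ C| = 135


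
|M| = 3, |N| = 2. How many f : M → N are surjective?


n = |M| = 3, k = |N| = 2. Surjections via inclusion-exclusion:
S(n,k) = Σ(-1)^i × C(k,i) × (k-i)^n, i=0 to k
i=0: (-1)^0×C(2,0)×2^3 = 8
i=1: (-1)^1×C(2,1)×1^3 = -2
i=2: (-1)^2×C(2,2)×0^3 = 0
Total = 6

Number of surjections = 6


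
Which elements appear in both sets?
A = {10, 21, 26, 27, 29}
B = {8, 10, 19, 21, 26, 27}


A ∩ B = elements in both A and B
A = {10, 21, 26, 27, 29}
B = {8, 10, 19, 21, 26, 27}
A ∩ B = {10, 21, 26, 27}

A ∩ B = {10, 21, 26, 27}


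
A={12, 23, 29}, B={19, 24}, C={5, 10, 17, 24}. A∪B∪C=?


A ∪ B = {12, 19, 23, 24, 29}
(A ∪ B) ∪ C = {5, 10, 12, 17, 19, 23, 24, 29}

A ∪ B ∪ C = {5, 10, 12, 17, 19, 23, 24, 29}


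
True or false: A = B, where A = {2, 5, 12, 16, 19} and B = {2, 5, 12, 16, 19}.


Two sets are equal iff they have exactly the same elements.
A = {2, 5, 12, 16, 19}
B = {2, 5, 12, 16, 19}
Same elements → A = B

Yes, A = B


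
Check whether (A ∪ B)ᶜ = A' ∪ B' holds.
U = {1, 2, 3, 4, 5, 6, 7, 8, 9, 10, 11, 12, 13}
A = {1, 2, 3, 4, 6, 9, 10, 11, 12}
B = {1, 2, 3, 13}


LHS: A ∪ B = {1, 2, 3, 4, 6, 9, 10, 11, 12, 13}
(A ∪ B)' = U \ (A ∪ B) = {5, 7, 8}
A' = {5, 7, 8, 13}, B' = {4, 5, 6, 7, 8, 9, 10, 11, 12}
Claimed RHS: A' ∪ B' = {4, 5, 6, 7, 8, 9, 10, 11, 12, 13}
Identity is INVALID: LHS = {5, 7, 8} but the RHS claimed here equals {4, 5, 6, 7, 8, 9, 10, 11, 12, 13}. The correct form is (A ∪ B)' = A' ∩ B'.

Identity is invalid: (A ∪ B)' = {5, 7, 8} but A' ∪ B' = {4, 5, 6, 7, 8, 9, 10, 11, 12, 13}. The correct De Morgan law is (A ∪ B)' = A' ∩ B'.


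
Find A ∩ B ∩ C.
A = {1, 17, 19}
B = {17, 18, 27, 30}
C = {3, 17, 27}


A ∩ B = {17}
(A ∩ B) ∩ C = {17}

A ∩ B ∩ C = {17}


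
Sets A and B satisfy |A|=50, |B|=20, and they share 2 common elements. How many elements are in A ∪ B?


|A ∪ B| = |A| + |B| - |A ∩ B|
= 50 + 20 - 2
= 68

|A ∪ B| = 68


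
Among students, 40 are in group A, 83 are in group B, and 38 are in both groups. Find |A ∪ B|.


|A ∪ B| = |A| + |B| - |A ∩ B|
= 40 + 83 - 38
= 85

|A ∪ B| = 85


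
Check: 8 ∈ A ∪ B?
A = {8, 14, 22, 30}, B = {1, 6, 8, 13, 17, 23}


A = {8, 14, 22, 30}, B = {1, 6, 8, 13, 17, 23}
A ∪ B = all elements in A or B
A ∪ B = {1, 6, 8, 13, 14, 17, 22, 23, 30}
Checking if 8 ∈ A ∪ B
8 is in A ∪ B → True

8 ∈ A ∪ B


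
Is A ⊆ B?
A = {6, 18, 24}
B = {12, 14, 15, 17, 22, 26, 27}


A ⊆ B means every element of A is in B.
Elements in A not in B: {6, 18, 24}
So A ⊄ B.

No, A ⊄ B


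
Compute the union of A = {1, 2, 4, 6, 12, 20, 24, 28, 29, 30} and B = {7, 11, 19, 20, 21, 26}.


A ∪ B = all elements in A or B (or both)
A = {1, 2, 4, 6, 12, 20, 24, 28, 29, 30}
B = {7, 11, 19, 20, 21, 26}
A ∪ B = {1, 2, 4, 6, 7, 11, 12, 19, 20, 21, 24, 26, 28, 29, 30}

A ∪ B = {1, 2, 4, 6, 7, 11, 12, 19, 20, 21, 24, 26, 28, 29, 30}


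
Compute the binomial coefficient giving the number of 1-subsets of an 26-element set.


C(n,k) = n! / (k!(n-k)!)
C(26,1) = 26! / (1!25!)
= 26

C(26,1) = 26


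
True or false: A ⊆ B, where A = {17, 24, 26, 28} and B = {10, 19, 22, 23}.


A ⊆ B means every element of A is in B.
Elements in A not in B: {17, 24, 26, 28}
So A ⊄ B.

No, A ⊄ B


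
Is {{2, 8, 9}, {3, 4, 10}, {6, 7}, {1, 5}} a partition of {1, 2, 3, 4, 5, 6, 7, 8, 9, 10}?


A partition requires: (1) non-empty parts, (2) pairwise disjoint, (3) union = U
Parts: {2, 8, 9}, {3, 4, 10}, {6, 7}, {1, 5}
Union of parts: {1, 2, 3, 4, 5, 6, 7, 8, 9, 10}
U = {1, 2, 3, 4, 5, 6, 7, 8, 9, 10}
All non-empty? True
Pairwise disjoint? True
Covers U? True

Yes, valid partition


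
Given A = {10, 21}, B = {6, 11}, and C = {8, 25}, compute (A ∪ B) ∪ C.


A ∪ B = {6, 10, 11, 21}
(A ∪ B) ∪ C = {6, 8, 10, 11, 21, 25}

A ∪ B ∪ C = {6, 8, 10, 11, 21, 25}


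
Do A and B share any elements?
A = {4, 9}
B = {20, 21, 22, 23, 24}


Disjoint means A ∩ B = ∅.
A ∩ B = ∅
A ∩ B = ∅, so A and B are disjoint.

No — A and B share no elements (A ∩ B = ∅), so they are disjoint


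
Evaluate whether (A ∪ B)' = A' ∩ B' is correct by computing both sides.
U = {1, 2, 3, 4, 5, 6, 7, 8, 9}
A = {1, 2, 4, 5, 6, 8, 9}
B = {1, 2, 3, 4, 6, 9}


LHS: A ∪ B = {1, 2, 3, 4, 5, 6, 8, 9}
(A ∪ B)' = U \ (A ∪ B) = {7}
A' = {3, 7}, B' = {5, 7, 8}
Claimed RHS: A' ∩ B' = {7}
Identity is VALID: LHS = RHS = {7} ✓

Identity is valid. (A ∪ B)' = A' ∩ B' = {7}


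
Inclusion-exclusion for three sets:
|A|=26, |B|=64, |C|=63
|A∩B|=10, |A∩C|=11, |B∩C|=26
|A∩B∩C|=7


|A∪B∪C| = |A|+|B|+|C| - |A∩B|-|A∩C|-|B∩C| + |A∩B∩C|
= 26+64+63 - 10-11-26 + 7
= 153 - 47 + 7
= 113

|A ∪ B ∪ C| = 113


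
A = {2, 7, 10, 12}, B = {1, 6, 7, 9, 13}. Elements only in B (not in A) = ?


A = {2, 7, 10, 12}
B = {1, 6, 7, 9, 13}
Region: only in B (not in A)
Elements: {1, 6, 9, 13}

Elements only in B (not in A): {1, 6, 9, 13}


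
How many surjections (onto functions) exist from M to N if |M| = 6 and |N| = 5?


n = |M| = 6, k = |N| = 5. Surjections via inclusion-exclusion:
S(n,k) = Σ(-1)^i × C(k,i) × (k-i)^n, i=0 to k
i=0: (-1)^0×C(5,0)×5^6 = 15625
i=1: (-1)^1×C(5,1)×4^6 = -20480
i=2: (-1)^2×C(5,2)×3^6 = 7290
i=3: (-1)^3×C(5,3)×2^6 = -640
i=4: (-1)^4×C(5,4)×1^6 = 5
i=5: (-1)^5×C(5,5)×0^6 = 0
Total = 1800

Number of surjections = 1800


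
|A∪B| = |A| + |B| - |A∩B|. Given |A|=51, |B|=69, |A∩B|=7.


|A ∪ B| = |A| + |B| - |A ∩ B|
= 51 + 69 - 7
= 113

|A ∪ B| = 113


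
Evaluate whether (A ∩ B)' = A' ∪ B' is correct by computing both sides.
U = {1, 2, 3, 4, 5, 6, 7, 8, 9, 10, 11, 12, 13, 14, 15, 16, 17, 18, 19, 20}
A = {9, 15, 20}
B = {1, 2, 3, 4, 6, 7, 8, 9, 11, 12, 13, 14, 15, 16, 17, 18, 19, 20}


LHS: A ∩ B = {9, 15, 20}
(A ∩ B)' = U \ (A ∩ B) = {1, 2, 3, 4, 5, 6, 7, 8, 10, 11, 12, 13, 14, 16, 17, 18, 19}
A' = {1, 2, 3, 4, 5, 6, 7, 8, 10, 11, 12, 13, 14, 16, 17, 18, 19}, B' = {5, 10}
Claimed RHS: A' ∪ B' = {1, 2, 3, 4, 5, 6, 7, 8, 10, 11, 12, 13, 14, 16, 17, 18, 19}
Identity is VALID: LHS = RHS = {1, 2, 3, 4, 5, 6, 7, 8, 10, 11, 12, 13, 14, 16, 17, 18, 19} ✓

Identity is valid. (A ∩ B)' = A' ∪ B' = {1, 2, 3, 4, 5, 6, 7, 8, 10, 11, 12, 13, 14, 16, 17, 18, 19}


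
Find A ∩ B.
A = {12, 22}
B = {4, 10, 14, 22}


A ∩ B = elements in both A and B
A = {12, 22}
B = {4, 10, 14, 22}
A ∩ B = {22}

A ∩ B = {22}


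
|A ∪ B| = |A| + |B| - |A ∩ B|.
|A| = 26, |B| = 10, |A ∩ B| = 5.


|A ∪ B| = |A| + |B| - |A ∩ B|
= 26 + 10 - 5
= 31

|A ∪ B| = 31


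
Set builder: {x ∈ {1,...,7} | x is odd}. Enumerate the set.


Checking each candidate:
Condition: odd numbers in {1,...,7}
Result = {1, 3, 5, 7}

{1, 3, 5, 7}


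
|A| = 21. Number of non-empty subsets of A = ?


Total subsets = 2^n = 2^21 = 2097152
Non-empty subsets exclude the empty set: 2^n - 1
= 2097152 - 1
= 2097151

Number of non-empty subsets = 2097151


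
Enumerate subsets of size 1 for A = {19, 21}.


|A| = 2, so A has C(2,1) = 2 subsets of size 1.
Enumerate by choosing 1 elements from A at a time:
{19}, {21}

1-element subsets (2 total): {19}, {21}


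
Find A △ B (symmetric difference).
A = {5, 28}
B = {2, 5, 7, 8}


A △ B = (A \ B) ∪ (B \ A) = elements in exactly one of A or B
A \ B = {28}
B \ A = {2, 7, 8}
A △ B = {2, 7, 8, 28}

A △ B = {2, 7, 8, 28}


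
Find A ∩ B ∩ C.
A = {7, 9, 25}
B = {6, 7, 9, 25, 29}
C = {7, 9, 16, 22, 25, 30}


A ∩ B = {7, 9, 25}
(A ∩ B) ∩ C = {7, 9, 25}

A ∩ B ∩ C = {7, 9, 25}


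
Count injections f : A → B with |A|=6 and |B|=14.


An injection sends each of |A| = 6 inputs to a distinct output in B.
# injections = |B|·(|B|-1)·…·(|B|-|A|+1) = 14! / (14 - 6)!
= 14 × 13 × 12 × 11 × 10 × 9
= 2162160

Number of injections = 2162160


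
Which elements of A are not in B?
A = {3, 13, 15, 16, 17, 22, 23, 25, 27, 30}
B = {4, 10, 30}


A \ B = elements in A but not in B
A = {3, 13, 15, 16, 17, 22, 23, 25, 27, 30}
B = {4, 10, 30}
Remove from A any elements in B
A \ B = {3, 13, 15, 16, 17, 22, 23, 25, 27}

A \ B = {3, 13, 15, 16, 17, 22, 23, 25, 27}


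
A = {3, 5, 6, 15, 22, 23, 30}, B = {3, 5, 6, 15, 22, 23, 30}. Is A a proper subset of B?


A ⊂ B requires: A ⊆ B AND A ≠ B.
A ⊆ B? Yes
A = B? Yes
A = B, so A is not a PROPER subset.

No, A is not a proper subset of B


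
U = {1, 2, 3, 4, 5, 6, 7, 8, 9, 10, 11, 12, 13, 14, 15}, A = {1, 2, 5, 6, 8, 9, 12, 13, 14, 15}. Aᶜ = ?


Aᶜ = U \ A = elements in U but not in A
U = {1, 2, 3, 4, 5, 6, 7, 8, 9, 10, 11, 12, 13, 14, 15}
A = {1, 2, 5, 6, 8, 9, 12, 13, 14, 15}
Aᶜ = {3, 4, 7, 10, 11}

Aᶜ = {3, 4, 7, 10, 11}


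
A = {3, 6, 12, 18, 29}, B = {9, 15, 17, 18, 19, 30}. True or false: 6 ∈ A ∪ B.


A = {3, 6, 12, 18, 29}, B = {9, 15, 17, 18, 19, 30}
A ∪ B = all elements in A or B
A ∪ B = {3, 6, 9, 12, 15, 17, 18, 19, 29, 30}
Checking if 6 ∈ A ∪ B
6 is in A ∪ B → True

6 ∈ A ∪ B


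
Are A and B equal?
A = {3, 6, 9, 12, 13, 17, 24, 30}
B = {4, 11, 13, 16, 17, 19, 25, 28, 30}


Two sets are equal iff they have exactly the same elements.
A = {3, 6, 9, 12, 13, 17, 24, 30}
B = {4, 11, 13, 16, 17, 19, 25, 28, 30}
Differences: {3, 4, 6, 9, 11, 12, 16, 19, 24, 25, 28}
A ≠ B

No, A ≠ B


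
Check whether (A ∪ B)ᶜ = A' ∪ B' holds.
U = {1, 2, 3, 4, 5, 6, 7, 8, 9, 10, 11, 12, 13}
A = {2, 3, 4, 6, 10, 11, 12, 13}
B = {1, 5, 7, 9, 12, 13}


LHS: A ∪ B = {1, 2, 3, 4, 5, 6, 7, 9, 10, 11, 12, 13}
(A ∪ B)' = U \ (A ∪ B) = {8}
A' = {1, 5, 7, 8, 9}, B' = {2, 3, 4, 6, 8, 10, 11}
Claimed RHS: A' ∪ B' = {1, 2, 3, 4, 5, 6, 7, 8, 9, 10, 11}
Identity is INVALID: LHS = {8} but the RHS claimed here equals {1, 2, 3, 4, 5, 6, 7, 8, 9, 10, 11}. The correct form is (A ∪ B)' = A' ∩ B'.

Identity is invalid: (A ∪ B)' = {8} but A' ∪ B' = {1, 2, 3, 4, 5, 6, 7, 8, 9, 10, 11}. The correct De Morgan law is (A ∪ B)' = A' ∩ B'.


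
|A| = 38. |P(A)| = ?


Number of subsets = 2^n
= 2^38
= 274877906944

|P(A)| = 274877906944


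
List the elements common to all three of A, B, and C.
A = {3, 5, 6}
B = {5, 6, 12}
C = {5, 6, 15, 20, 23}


A ∩ B = {5, 6}
(A ∩ B) ∩ C = {5, 6}

A ∩ B ∩ C = {5, 6}


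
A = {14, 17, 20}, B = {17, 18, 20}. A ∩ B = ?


A ∩ B = elements in both A and B
A = {14, 17, 20}
B = {17, 18, 20}
A ∩ B = {17, 20}

A ∩ B = {17, 20}


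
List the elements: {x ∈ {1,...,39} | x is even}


Checking each candidate:
Condition: even numbers in {1,...,39}
Result = {2, 4, 6, 8, 10, 12, 14, 16, 18, 20, 22, 24, 26, 28, 30, 32, 34, 36, 38}

{2, 4, 6, 8, 10, 12, 14, 16, 18, 20, 22, 24, 26, 28, 30, 32, 34, 36, 38}


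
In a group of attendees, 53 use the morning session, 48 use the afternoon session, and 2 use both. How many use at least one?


|A ∪ B| = |A| + |B| - |A ∩ B|
= 53 + 48 - 2
= 99

|A ∪ B| = 99


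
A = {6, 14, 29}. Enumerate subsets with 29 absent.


A subset of A that omits 29 is a subset of A \ {29}, so there are 2^(n-1) = 2^2 = 4 of them.
Subsets excluding 29: ∅, {6}, {14}, {6, 14}

Subsets excluding 29 (4 total): ∅, {6}, {14}, {6, 14}


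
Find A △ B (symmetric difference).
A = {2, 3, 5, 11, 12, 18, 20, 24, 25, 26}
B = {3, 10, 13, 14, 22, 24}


A △ B = (A \ B) ∪ (B \ A) = elements in exactly one of A or B
A \ B = {2, 5, 11, 12, 18, 20, 25, 26}
B \ A = {10, 13, 14, 22}
A △ B = {2, 5, 10, 11, 12, 13, 14, 18, 20, 22, 25, 26}

A △ B = {2, 5, 10, 11, 12, 13, 14, 18, 20, 22, 25, 26}


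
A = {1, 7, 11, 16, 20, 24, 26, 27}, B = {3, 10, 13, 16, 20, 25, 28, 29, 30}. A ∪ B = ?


A ∪ B = all elements in A or B (or both)
A = {1, 7, 11, 16, 20, 24, 26, 27}
B = {3, 10, 13, 16, 20, 25, 28, 29, 30}
A ∪ B = {1, 3, 7, 10, 11, 13, 16, 20, 24, 25, 26, 27, 28, 29, 30}

A ∪ B = {1, 3, 7, 10, 11, 13, 16, 20, 24, 25, 26, 27, 28, 29, 30}


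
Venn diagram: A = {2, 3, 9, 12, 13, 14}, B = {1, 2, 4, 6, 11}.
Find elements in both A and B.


A = {2, 3, 9, 12, 13, 14}
B = {1, 2, 4, 6, 11}
Region: in both A and B
Elements: {2}

Elements in both A and B: {2}


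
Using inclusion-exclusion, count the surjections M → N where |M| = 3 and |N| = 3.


n = |M| = 3, k = |N| = 3. Surjections via inclusion-exclusion:
S(n,k) = Σ(-1)^i × C(k,i) × (k-i)^n, i=0 to k
i=0: (-1)^0×C(3,0)×3^3 = 27
i=1: (-1)^1×C(3,1)×2^3 = -24
i=2: (-1)^2×C(3,2)×1^3 = 3
i=3: (-1)^3×C(3,3)×0^3 = 0
Total = 6

Number of surjections = 6


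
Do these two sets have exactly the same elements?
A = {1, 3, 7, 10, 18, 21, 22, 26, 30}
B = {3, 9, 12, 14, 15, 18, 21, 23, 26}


Two sets are equal iff they have exactly the same elements.
A = {1, 3, 7, 10, 18, 21, 22, 26, 30}
B = {3, 9, 12, 14, 15, 18, 21, 23, 26}
Differences: {1, 7, 9, 10, 12, 14, 15, 22, 23, 30}
A ≠ B

No, A ≠ B


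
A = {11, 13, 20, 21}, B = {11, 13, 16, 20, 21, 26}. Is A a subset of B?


A ⊆ B means every element of A is in B.
All elements of A are in B.
So A ⊆ B.

Yes, A ⊆ B


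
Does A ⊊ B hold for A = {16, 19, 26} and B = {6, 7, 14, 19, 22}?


A ⊂ B requires: A ⊆ B AND A ≠ B.
A ⊆ B? No
A ⊄ B, so A is not a proper subset.

No, A is not a proper subset of B


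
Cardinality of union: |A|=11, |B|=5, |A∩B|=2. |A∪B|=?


|A ∪ B| = |A| + |B| - |A ∩ B|
= 11 + 5 - 2
= 14

|A ∪ B| = 14


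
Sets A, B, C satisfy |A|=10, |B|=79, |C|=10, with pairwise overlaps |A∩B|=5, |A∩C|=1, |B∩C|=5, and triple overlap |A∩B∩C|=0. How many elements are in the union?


|A∪B∪C| = |A|+|B|+|C| - |A∩B|-|A∩C|-|B∩C| + |A∩B∩C|
= 10+79+10 - 5-1-5 + 0
= 99 - 11 + 0
= 88

|A ∪ B ∪ C| = 88


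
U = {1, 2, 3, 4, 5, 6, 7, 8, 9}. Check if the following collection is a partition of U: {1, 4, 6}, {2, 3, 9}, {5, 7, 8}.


A partition requires: (1) non-empty parts, (2) pairwise disjoint, (3) union = U
Parts: {1, 4, 6}, {2, 3, 9}, {5, 7, 8}
Union of parts: {1, 2, 3, 4, 5, 6, 7, 8, 9}
U = {1, 2, 3, 4, 5, 6, 7, 8, 9}
All non-empty? True
Pairwise disjoint? True
Covers U? True

Yes, valid partition


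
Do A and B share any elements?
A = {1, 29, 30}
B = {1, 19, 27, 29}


Disjoint means A ∩ B = ∅.
A ∩ B = {1, 29}
A ∩ B ≠ ∅, so A and B are NOT disjoint.

Yes — A and B share the element(s) of A ∩ B = {1, 29}, so they are not disjoint


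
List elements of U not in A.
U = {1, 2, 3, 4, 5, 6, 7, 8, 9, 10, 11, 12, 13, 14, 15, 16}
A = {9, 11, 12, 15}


Aᶜ = U \ A = elements in U but not in A
U = {1, 2, 3, 4, 5, 6, 7, 8, 9, 10, 11, 12, 13, 14, 15, 16}
A = {9, 11, 12, 15}
Aᶜ = {1, 2, 3, 4, 5, 6, 7, 8, 10, 13, 14, 16}

Aᶜ = {1, 2, 3, 4, 5, 6, 7, 8, 10, 13, 14, 16}


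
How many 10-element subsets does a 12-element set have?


C(n,k) = n! / (k!(n-k)!)
C(12,10) = 12! / (10!2!)
= 66

C(12,10) = 66


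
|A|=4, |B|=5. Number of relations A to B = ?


A relation from A to B is any subset of A × B.
|A × B| = 4 × 5 = 20
# relations = 2^|A × B| = 2^20 = 1048576

Number of relations = 1048576


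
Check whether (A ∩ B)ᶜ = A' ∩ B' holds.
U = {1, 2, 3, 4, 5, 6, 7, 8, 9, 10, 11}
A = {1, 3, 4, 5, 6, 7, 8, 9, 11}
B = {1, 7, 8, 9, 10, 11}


LHS: A ∩ B = {1, 7, 8, 9, 11}
(A ∩ B)' = U \ (A ∩ B) = {2, 3, 4, 5, 6, 10}
A' = {2, 10}, B' = {2, 3, 4, 5, 6}
Claimed RHS: A' ∩ B' = {2}
Identity is INVALID: LHS = {2, 3, 4, 5, 6, 10} but the RHS claimed here equals {2}. The correct form is (A ∩ B)' = A' ∪ B'.

Identity is invalid: (A ∩ B)' = {2, 3, 4, 5, 6, 10} but A' ∩ B' = {2}. The correct De Morgan law is (A ∩ B)' = A' ∪ B'.


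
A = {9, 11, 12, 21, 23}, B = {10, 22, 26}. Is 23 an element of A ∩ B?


A = {9, 11, 12, 21, 23}, B = {10, 22, 26}
A ∩ B = elements in both A and B
A ∩ B = ∅
Checking if 23 ∈ A ∩ B
23 is not in A ∩ B → False

23 ∉ A ∩ B


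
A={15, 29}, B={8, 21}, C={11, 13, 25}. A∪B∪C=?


A ∪ B = {8, 15, 21, 29}
(A ∪ B) ∪ C = {8, 11, 13, 15, 21, 25, 29}

A ∪ B ∪ C = {8, 11, 13, 15, 21, 25, 29}


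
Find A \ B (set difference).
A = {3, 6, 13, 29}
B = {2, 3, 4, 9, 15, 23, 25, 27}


A \ B = elements in A but not in B
A = {3, 6, 13, 29}
B = {2, 3, 4, 9, 15, 23, 25, 27}
Remove from A any elements in B
A \ B = {6, 13, 29}

A \ B = {6, 13, 29}


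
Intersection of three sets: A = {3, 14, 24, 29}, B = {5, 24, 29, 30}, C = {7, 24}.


A ∩ B = {24, 29}
(A ∩ B) ∩ C = {24}

A ∩ B ∩ C = {24}


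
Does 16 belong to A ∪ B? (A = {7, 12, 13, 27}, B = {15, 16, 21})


A = {7, 12, 13, 27}, B = {15, 16, 21}
A ∪ B = all elements in A or B
A ∪ B = {7, 12, 13, 15, 16, 21, 27}
Checking if 16 ∈ A ∪ B
16 is in A ∪ B → True

16 ∈ A ∪ B


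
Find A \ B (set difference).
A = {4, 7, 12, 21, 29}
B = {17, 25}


A \ B = elements in A but not in B
A = {4, 7, 12, 21, 29}
B = {17, 25}
Remove from A any elements in B
A \ B = {4, 7, 12, 21, 29}

A \ B = {4, 7, 12, 21, 29}


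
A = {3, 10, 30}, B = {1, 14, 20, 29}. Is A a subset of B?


A ⊆ B means every element of A is in B.
Elements in A not in B: {3, 10, 30}
So A ⊄ B.

No, A ⊄ B


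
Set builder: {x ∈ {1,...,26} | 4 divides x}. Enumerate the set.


Checking each candidate:
Condition: multiples of 4 in {1,...,26}
Result = {4, 8, 12, 16, 20, 24}

{4, 8, 12, 16, 20, 24}


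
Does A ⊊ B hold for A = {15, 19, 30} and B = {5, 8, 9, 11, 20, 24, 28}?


A ⊂ B requires: A ⊆ B AND A ≠ B.
A ⊆ B? No
A ⊄ B, so A is not a proper subset.

No, A is not a proper subset of B


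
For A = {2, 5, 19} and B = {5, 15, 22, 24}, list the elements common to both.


A ∩ B = elements in both A and B
A = {2, 5, 19}
B = {5, 15, 22, 24}
A ∩ B = {5}

A ∩ B = {5}


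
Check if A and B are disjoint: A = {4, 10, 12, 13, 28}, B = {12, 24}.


Disjoint means A ∩ B = ∅.
A ∩ B = {12}
A ∩ B ≠ ∅, so A and B are NOT disjoint.

No, A and B are not disjoint (A ∩ B = {12})


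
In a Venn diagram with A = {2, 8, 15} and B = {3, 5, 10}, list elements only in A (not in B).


A = {2, 8, 15}
B = {3, 5, 10}
Region: only in A (not in B)
Elements: {2, 8, 15}

Elements only in A (not in B): {2, 8, 15}


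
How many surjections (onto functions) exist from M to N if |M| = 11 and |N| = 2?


n = |M| = 11, k = |N| = 2. Surjections via inclusion-exclusion:
S(n,k) = Σ(-1)^i × C(k,i) × (k-i)^n, i=0 to k
i=0: (-1)^0×C(2,0)×2^11 = 2048
i=1: (-1)^1×C(2,1)×1^11 = -2
i=2: (-1)^2×C(2,2)×0^11 = 0
Total = 2046

Number of surjections = 2046


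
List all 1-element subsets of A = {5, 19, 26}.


|A| = 3, so A has C(3,1) = 3 subsets of size 1.
Enumerate by choosing 1 elements from A at a time:
{5}, {19}, {26}

1-element subsets (3 total): {5}, {19}, {26}


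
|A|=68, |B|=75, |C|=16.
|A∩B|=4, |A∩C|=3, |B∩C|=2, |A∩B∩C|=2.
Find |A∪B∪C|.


|A∪B∪C| = |A|+|B|+|C| - |A∩B|-|A∩C|-|B∩C| + |A∩B∩C|
= 68+75+16 - 4-3-2 + 2
= 159 - 9 + 2
= 152

|A ∪ B ∪ C| = 152


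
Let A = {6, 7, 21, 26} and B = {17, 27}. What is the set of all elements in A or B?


A ∪ B = all elements in A or B (or both)
A = {6, 7, 21, 26}
B = {17, 27}
A ∪ B = {6, 7, 17, 21, 26, 27}

A ∪ B = {6, 7, 17, 21, 26, 27}


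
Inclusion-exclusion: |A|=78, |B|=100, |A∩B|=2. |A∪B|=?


|A ∪ B| = |A| + |B| - |A ∩ B|
= 78 + 100 - 2
= 176

|A ∪ B| = 176


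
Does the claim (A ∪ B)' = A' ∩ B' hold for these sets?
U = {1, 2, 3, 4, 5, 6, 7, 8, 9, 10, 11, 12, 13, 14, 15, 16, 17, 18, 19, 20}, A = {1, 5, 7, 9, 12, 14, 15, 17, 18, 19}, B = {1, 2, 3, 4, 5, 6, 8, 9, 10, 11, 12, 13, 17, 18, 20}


LHS: A ∪ B = {1, 2, 3, 4, 5, 6, 7, 8, 9, 10, 11, 12, 13, 14, 15, 17, 18, 19, 20}
(A ∪ B)' = U \ (A ∪ B) = {16}
A' = {2, 3, 4, 6, 8, 10, 11, 13, 16, 20}, B' = {7, 14, 15, 16, 19}
Claimed RHS: A' ∩ B' = {16}
Identity is VALID: LHS = RHS = {16} ✓

Identity is valid. (A ∪ B)' = A' ∩ B' = {16}


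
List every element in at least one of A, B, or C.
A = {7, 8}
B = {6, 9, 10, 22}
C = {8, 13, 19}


A ∪ B = {6, 7, 8, 9, 10, 22}
(A ∪ B) ∪ C = {6, 7, 8, 9, 10, 13, 19, 22}

A ∪ B ∪ C = {6, 7, 8, 9, 10, 13, 19, 22}


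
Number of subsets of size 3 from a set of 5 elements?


C(n,k) = n! / (k!(n-k)!)
C(5,3) = 5! / (3!2!)
= 10

C(5,3) = 10


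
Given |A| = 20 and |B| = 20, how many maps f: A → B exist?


Each of |A| = 20 inputs maps to any of |B| = 20 outputs.
# functions = |B|^|A| = 20^20
= 104857600000000000000000000

Number of functions = 104857600000000000000000000


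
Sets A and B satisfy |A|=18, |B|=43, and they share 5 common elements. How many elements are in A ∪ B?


|A ∪ B| = |A| + |B| - |A ∩ B|
= 18 + 43 - 5
= 56

|A ∪ B| = 56


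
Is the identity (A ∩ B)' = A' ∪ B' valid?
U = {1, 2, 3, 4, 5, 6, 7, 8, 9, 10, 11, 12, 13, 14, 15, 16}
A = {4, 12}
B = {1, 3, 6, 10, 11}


LHS: A ∩ B = ∅
(A ∩ B)' = U \ (A ∩ B) = {1, 2, 3, 4, 5, 6, 7, 8, 9, 10, 11, 12, 13, 14, 15, 16}
A' = {1, 2, 3, 5, 6, 7, 8, 9, 10, 11, 13, 14, 15, 16}, B' = {2, 4, 5, 7, 8, 9, 12, 13, 14, 15, 16}
Claimed RHS: A' ∪ B' = {1, 2, 3, 4, 5, 6, 7, 8, 9, 10, 11, 12, 13, 14, 15, 16}
Identity is VALID: LHS = RHS = {1, 2, 3, 4, 5, 6, 7, 8, 9, 10, 11, 12, 13, 14, 15, 16} ✓

Identity is valid. (A ∩ B)' = A' ∪ B' = {1, 2, 3, 4, 5, 6, 7, 8, 9, 10, 11, 12, 13, 14, 15, 16}


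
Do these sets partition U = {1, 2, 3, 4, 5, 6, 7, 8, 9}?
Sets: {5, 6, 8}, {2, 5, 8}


A partition requires: (1) non-empty parts, (2) pairwise disjoint, (3) union = U
Parts: {5, 6, 8}, {2, 5, 8}
Union of parts: {2, 5, 6, 8}
U = {1, 2, 3, 4, 5, 6, 7, 8, 9}
All non-empty? True
Pairwise disjoint? False
Covers U? False

No, not a valid partition


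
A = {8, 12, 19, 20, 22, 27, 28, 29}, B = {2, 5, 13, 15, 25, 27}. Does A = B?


Two sets are equal iff they have exactly the same elements.
A = {8, 12, 19, 20, 22, 27, 28, 29}
B = {2, 5, 13, 15, 25, 27}
Differences: {2, 5, 8, 12, 13, 15, 19, 20, 22, 25, 28, 29}
A ≠ B

No, A ≠ B


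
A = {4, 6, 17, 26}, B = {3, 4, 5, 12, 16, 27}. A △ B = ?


A △ B = (A \ B) ∪ (B \ A) = elements in exactly one of A or B
A \ B = {6, 17, 26}
B \ A = {3, 5, 12, 16, 27}
A △ B = {3, 5, 6, 12, 16, 17, 26, 27}

A △ B = {3, 5, 6, 12, 16, 17, 26, 27}


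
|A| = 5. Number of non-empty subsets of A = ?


Total subsets = 2^n = 2^5 = 32
Non-empty subsets exclude the empty set: 2^n - 1
= 32 - 1
= 31

Number of non-empty subsets = 31


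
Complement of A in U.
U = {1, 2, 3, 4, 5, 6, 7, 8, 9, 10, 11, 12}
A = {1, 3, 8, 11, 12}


Aᶜ = U \ A = elements in U but not in A
U = {1, 2, 3, 4, 5, 6, 7, 8, 9, 10, 11, 12}
A = {1, 3, 8, 11, 12}
Aᶜ = {2, 4, 5, 6, 7, 9, 10}

Aᶜ = {2, 4, 5, 6, 7, 9, 10}


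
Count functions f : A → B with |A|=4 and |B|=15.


Each of |A| = 4 inputs maps to any of |B| = 15 outputs.
# functions = |B|^|A| = 15^4
= 50625

Number of functions = 50625


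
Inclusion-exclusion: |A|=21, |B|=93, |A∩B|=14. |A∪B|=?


|A ∪ B| = |A| + |B| - |A ∩ B|
= 21 + 93 - 14
= 100

|A ∪ B| = 100


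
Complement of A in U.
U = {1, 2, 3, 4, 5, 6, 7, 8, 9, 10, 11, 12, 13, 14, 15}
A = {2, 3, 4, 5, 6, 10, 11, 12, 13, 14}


Aᶜ = U \ A = elements in U but not in A
U = {1, 2, 3, 4, 5, 6, 7, 8, 9, 10, 11, 12, 13, 14, 15}
A = {2, 3, 4, 5, 6, 10, 11, 12, 13, 14}
Aᶜ = {1, 7, 8, 9, 15}

Aᶜ = {1, 7, 8, 9, 15}


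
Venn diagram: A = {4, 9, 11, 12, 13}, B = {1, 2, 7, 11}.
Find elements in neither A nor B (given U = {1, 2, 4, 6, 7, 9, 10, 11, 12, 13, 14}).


A = {4, 9, 11, 12, 13}
B = {1, 2, 7, 11}
Region: in neither A nor B (given U = {1, 2, 4, 6, 7, 9, 10, 11, 12, 13, 14})
Elements: {6, 10, 14}

Elements in neither A nor B (given U = {1, 2, 4, 6, 7, 9, 10, 11, 12, 13, 14}): {6, 10, 14}


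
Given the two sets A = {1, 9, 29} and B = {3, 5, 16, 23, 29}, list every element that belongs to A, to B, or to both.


A ∪ B = all elements in A or B (or both)
A = {1, 9, 29}
B = {3, 5, 16, 23, 29}
A ∪ B = {1, 3, 5, 9, 16, 23, 29}

A ∪ B = {1, 3, 5, 9, 16, 23, 29}


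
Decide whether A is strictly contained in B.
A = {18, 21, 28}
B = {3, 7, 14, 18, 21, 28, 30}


A ⊂ B requires: A ⊆ B AND A ≠ B.
A ⊆ B? Yes
A = B? No
A ⊂ B: Yes (A is a proper subset of B)

Yes, A ⊂ B


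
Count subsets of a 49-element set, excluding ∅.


Total subsets = 2^n = 2^49 = 562949953421312
Non-empty subsets exclude the empty set: 2^n - 1
= 562949953421312 - 1
= 562949953421311

Number of non-empty subsets = 562949953421311


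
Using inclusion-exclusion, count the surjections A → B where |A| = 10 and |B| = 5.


n = |A| = 10, k = |B| = 5. Surjections via inclusion-exclusion:
S(n,k) = Σ(-1)^i × C(k,i) × (k-i)^n, i=0 to k
i=0: (-1)^0×C(5,0)×5^10 = 9765625
i=1: (-1)^1×C(5,1)×4^10 = -5242880
i=2: (-1)^2×C(5,2)×3^10 = 590490
i=3: (-1)^3×C(5,3)×2^10 = -10240
i=4: (-1)^4×C(5,4)×1^10 = 5
i=5: (-1)^5×C(5,5)×0^10 = 0
Total = 5103000

Number of surjections = 5103000


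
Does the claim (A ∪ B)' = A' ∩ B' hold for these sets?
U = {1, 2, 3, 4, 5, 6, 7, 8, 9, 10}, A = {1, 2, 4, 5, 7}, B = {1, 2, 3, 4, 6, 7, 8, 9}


LHS: A ∪ B = {1, 2, 3, 4, 5, 6, 7, 8, 9}
(A ∪ B)' = U \ (A ∪ B) = {10}
A' = {3, 6, 8, 9, 10}, B' = {5, 10}
Claimed RHS: A' ∩ B' = {10}
Identity is VALID: LHS = RHS = {10} ✓

Identity is valid. (A ∪ B)' = A' ∩ B' = {10}


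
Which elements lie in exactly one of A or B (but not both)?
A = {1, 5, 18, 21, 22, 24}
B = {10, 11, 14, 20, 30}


A △ B = (A \ B) ∪ (B \ A) = elements in exactly one of A or B
A \ B = {1, 5, 18, 21, 22, 24}
B \ A = {10, 11, 14, 20, 30}
A △ B = {1, 5, 10, 11, 14, 18, 20, 21, 22, 24, 30}

A △ B = {1, 5, 10, 11, 14, 18, 20, 21, 22, 24, 30}


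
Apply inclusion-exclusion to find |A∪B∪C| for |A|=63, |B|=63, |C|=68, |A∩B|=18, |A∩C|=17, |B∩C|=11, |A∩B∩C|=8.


|A∪B∪C| = |A|+|B|+|C| - |A∩B|-|A∩C|-|B∩C| + |A∩B∩C|
= 63+63+68 - 18-17-11 + 8
= 194 - 46 + 8
= 156

|A ∪ B ∪ C| = 156


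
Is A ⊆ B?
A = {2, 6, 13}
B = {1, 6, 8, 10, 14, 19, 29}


A ⊆ B means every element of A is in B.
Elements in A not in B: {2, 13}
So A ⊄ B.

No, A ⊄ B


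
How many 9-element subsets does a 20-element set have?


C(n,k) = n! / (k!(n-k)!)
C(20,9) = 20! / (9!11!)
= 167960

C(20,9) = 167960


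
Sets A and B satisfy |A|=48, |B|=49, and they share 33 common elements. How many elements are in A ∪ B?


|A ∪ B| = |A| + |B| - |A ∩ B|
= 48 + 49 - 33
= 64

|A ∪ B| = 64


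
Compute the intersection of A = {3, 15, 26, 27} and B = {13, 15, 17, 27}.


A ∩ B = elements in both A and B
A = {3, 15, 26, 27}
B = {13, 15, 17, 27}
A ∩ B = {15, 27}

A ∩ B = {15, 27}


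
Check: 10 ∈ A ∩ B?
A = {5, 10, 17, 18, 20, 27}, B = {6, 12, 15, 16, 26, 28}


A = {5, 10, 17, 18, 20, 27}, B = {6, 12, 15, 16, 26, 28}
A ∩ B = elements in both A and B
A ∩ B = ∅
Checking if 10 ∈ A ∩ B
10 is not in A ∩ B → False

10 ∉ A ∩ B


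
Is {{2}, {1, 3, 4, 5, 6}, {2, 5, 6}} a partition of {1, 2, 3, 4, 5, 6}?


A partition requires: (1) non-empty parts, (2) pairwise disjoint, (3) union = U
Parts: {2}, {1, 3, 4, 5, 6}, {2, 5, 6}
Union of parts: {1, 2, 3, 4, 5, 6}
U = {1, 2, 3, 4, 5, 6}
All non-empty? True
Pairwise disjoint? False
Covers U? True

No, not a valid partition


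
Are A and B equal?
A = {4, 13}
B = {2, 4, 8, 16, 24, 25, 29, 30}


Two sets are equal iff they have exactly the same elements.
A = {4, 13}
B = {2, 4, 8, 16, 24, 25, 29, 30}
Differences: {2, 8, 13, 16, 24, 25, 29, 30}
A ≠ B

No, A ≠ B


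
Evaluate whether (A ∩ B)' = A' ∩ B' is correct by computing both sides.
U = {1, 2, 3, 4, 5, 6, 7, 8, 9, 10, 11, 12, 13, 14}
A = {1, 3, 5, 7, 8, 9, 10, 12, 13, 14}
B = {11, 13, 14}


LHS: A ∩ B = {13, 14}
(A ∩ B)' = U \ (A ∩ B) = {1, 2, 3, 4, 5, 6, 7, 8, 9, 10, 11, 12}
A' = {2, 4, 6, 11}, B' = {1, 2, 3, 4, 5, 6, 7, 8, 9, 10, 12}
Claimed RHS: A' ∩ B' = {2, 4, 6}
Identity is INVALID: LHS = {1, 2, 3, 4, 5, 6, 7, 8, 9, 10, 11, 12} but the RHS claimed here equals {2, 4, 6}. The correct form is (A ∩ B)' = A' ∪ B'.

Identity is invalid: (A ∩ B)' = {1, 2, 3, 4, 5, 6, 7, 8, 9, 10, 11, 12} but A' ∩ B' = {2, 4, 6}. The correct De Morgan law is (A ∩ B)' = A' ∪ B'.


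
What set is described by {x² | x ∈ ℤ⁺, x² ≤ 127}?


Checking each candidate:
Condition: positive perfect squares ≤ 127
Result = {1, 4, 9, 16, 25, 36, 49, 64, 81, 100, 121}

{1, 4, 9, 16, 25, 36, 49, 64, 81, 100, 121}


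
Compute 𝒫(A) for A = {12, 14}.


|A| = 2, so |P(A)| = 2^2 = 4
Enumerate subsets by cardinality (0 to 2):
∅, {12}, {14}, {12, 14}

P(A) has 4 subsets: ∅, {12}, {14}, {12, 14}


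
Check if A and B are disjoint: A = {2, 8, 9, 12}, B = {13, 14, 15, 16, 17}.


Disjoint means A ∩ B = ∅.
A ∩ B = ∅
A ∩ B = ∅, so A and B are disjoint.

Yes, A and B are disjoint


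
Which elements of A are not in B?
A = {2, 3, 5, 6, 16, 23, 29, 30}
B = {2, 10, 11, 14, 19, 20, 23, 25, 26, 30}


A \ B = elements in A but not in B
A = {2, 3, 5, 6, 16, 23, 29, 30}
B = {2, 10, 11, 14, 19, 20, 23, 25, 26, 30}
Remove from A any elements in B
A \ B = {3, 5, 6, 16, 29}

A \ B = {3, 5, 6, 16, 29}


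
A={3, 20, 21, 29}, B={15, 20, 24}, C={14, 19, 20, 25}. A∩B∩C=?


A ∩ B = {20}
(A ∩ B) ∩ C = {20}

A ∩ B ∩ C = {20}


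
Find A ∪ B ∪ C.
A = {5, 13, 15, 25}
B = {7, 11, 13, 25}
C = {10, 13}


A ∪ B = {5, 7, 11, 13, 15, 25}
(A ∪ B) ∪ C = {5, 7, 10, 11, 13, 15, 25}

A ∪ B ∪ C = {5, 7, 10, 11, 13, 15, 25}


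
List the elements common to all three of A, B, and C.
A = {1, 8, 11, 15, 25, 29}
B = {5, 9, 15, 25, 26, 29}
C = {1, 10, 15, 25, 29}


A ∩ B = {15, 25, 29}
(A ∩ B) ∩ C = {15, 25, 29}

A ∩ B ∩ C = {15, 25, 29}


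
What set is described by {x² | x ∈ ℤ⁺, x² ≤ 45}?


Checking each candidate:
Condition: positive perfect squares ≤ 45
Result = {1, 4, 9, 16, 25, 36}

{1, 4, 9, 16, 25, 36}


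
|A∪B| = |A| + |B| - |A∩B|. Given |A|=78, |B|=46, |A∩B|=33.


|A ∪ B| = |A| + |B| - |A ∩ B|
= 78 + 46 - 33
= 91

|A ∪ B| = 91


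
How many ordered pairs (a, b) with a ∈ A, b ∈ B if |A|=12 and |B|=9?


|A × B| = |A| × |B|
= 12 × 9
= 108

|A × B| = 108


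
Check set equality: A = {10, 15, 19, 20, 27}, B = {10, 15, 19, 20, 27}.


Two sets are equal iff they have exactly the same elements.
A = {10, 15, 19, 20, 27}
B = {10, 15, 19, 20, 27}
Same elements → A = B

Yes, A = B


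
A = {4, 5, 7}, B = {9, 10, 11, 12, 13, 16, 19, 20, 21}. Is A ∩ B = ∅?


Disjoint means A ∩ B = ∅.
A ∩ B = ∅
A ∩ B = ∅, so A and B are disjoint.

Yes, A and B are disjoint


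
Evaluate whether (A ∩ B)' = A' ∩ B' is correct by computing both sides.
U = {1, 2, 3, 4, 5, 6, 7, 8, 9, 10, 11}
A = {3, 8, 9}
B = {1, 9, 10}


LHS: A ∩ B = {9}
(A ∩ B)' = U \ (A ∩ B) = {1, 2, 3, 4, 5, 6, 7, 8, 10, 11}
A' = {1, 2, 4, 5, 6, 7, 10, 11}, B' = {2, 3, 4, 5, 6, 7, 8, 11}
Claimed RHS: A' ∩ B' = {2, 4, 5, 6, 7, 11}
Identity is INVALID: LHS = {1, 2, 3, 4, 5, 6, 7, 8, 10, 11} but the RHS claimed here equals {2, 4, 5, 6, 7, 11}. The correct form is (A ∩ B)' = A' ∪ B'.

Identity is invalid: (A ∩ B)' = {1, 2, 3, 4, 5, 6, 7, 8, 10, 11} but A' ∩ B' = {2, 4, 5, 6, 7, 11}. The correct De Morgan law is (A ∩ B)' = A' ∪ B'.
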